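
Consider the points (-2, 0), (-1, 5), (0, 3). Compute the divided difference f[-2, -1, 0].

-7/2

f[-2,-1] = (5 - 0) / (-1 - (-2)) = 5
f[-1,0] = (3 - 5) / (0 - (-1)) = -2
f[-2,-1,0] = (-2 - 5) / (0 - (-2)) = -7/2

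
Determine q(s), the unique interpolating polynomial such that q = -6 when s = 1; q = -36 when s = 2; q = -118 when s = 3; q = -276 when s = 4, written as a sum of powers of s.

Build the Lagrange basis polynomials:
L_0(s) = (s - 2)(s - 3)(s - 4) / [-6] = -(1/6)s^3 + (3/2)s^2 - (13/3)s + 4
L_1(s) = (s - 1)(s - 3)(s - 4) / [2] = (1/2)s^3 - 4s^2 + (19/2)s - 6
L_2(s) = (s - 1)(s - 2)(s - 4) / [-2] = -(1/2)s^3 + (7/2)s^2 - 7s + 4
L_3(s) = (s - 1)(s - 2)(s - 3) / [6] = (1/6)s^3 - s^2 + (11/6)s - 1
q(s) = (-6)·L_0 + (-36)·L_1 + (-118)·L_2 + (-276)·L_3
  (-6)·L_0(s) = s^3 - 9s^2 + 26s - 24
  (-36)·L_1(s) = -18s^3 + 144s^2 - 342s + 216
  (-118)·L_2(s) = 59s^3 - 413s^2 + 826s - 472
  (-276)·L_3(s) = -46s^3 + 276s^2 - 506s + 276
Adding term by term: -4s^3 - 2s^2 + 4s - 4

q(s) = -4s^3 - 2s^2 + 4s - 4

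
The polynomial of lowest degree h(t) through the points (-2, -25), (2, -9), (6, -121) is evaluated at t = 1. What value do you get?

L_0(1) = (-1)·(-5)/[(-4)·(-8)] = 5/32
L_1(1) = (3)·(-5)/[(4)·(-4)] = 15/16
L_2(1) = (3)·(-1)/[(8)·(4)] = -3/32
Sum: (-25)·(5/32) + (-9)·(15/16) + (-121)·(-3/32) = -1

-1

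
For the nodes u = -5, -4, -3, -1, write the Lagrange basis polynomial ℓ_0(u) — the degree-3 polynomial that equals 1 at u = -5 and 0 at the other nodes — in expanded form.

ℓ_0(u) = -(1/8)u^3 - u^2 - (19/8)u - 3/2

ℓ_0(u) = (u + 4)(u + 3)(u + 1) / [(-1)·(-2)·(-4)]
       = (u^3 + 8u^2 + 19u + 12) / (-8)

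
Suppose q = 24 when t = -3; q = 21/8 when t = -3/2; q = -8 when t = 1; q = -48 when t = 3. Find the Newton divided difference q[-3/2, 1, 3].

-7/2

q[-3/2,1] = (-8 - 21/8) / (1 - (-3/2)) = -17/4
q[1,3] = (-48 - (-8)) / (3 - 1) = -20
q[-3/2,1,3] = (-20 - (-17/4)) / (3 - (-3/2)) = -7/2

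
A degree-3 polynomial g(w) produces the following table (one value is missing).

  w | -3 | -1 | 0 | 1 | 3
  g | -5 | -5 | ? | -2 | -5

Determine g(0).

-53/16

The 4 known values determine g uniquely (degree ≤ 3).
Evaluate each Lagrange basis at w = 0:
L_0(0) = (1)·(-1)·(-3)/[(-2)·(-4)·(-6)] = -1/16
L_1(0) = (3)·(-1)·(-3)/[(2)·(-2)·(-4)] = 9/16
L_2(0) = (3)·(1)·(-3)/[(4)·(2)·(-2)] = 9/16
L_3(0) = (3)·(1)·(-1)/[(6)·(4)·(2)] = -1/16
Sum: (-5)·(-1/16) + (-5)·(9/16) + (-2)·(9/16) + (-5)·(-1/16) = -53/16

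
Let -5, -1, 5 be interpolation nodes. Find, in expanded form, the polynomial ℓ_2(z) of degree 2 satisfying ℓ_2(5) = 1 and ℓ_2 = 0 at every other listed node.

ℓ_2(z) = (1/60)z^2 + (1/10)z + 1/12

ℓ_2(z) = (z + 5)(z + 1) / [(10)·(6)]
       = (z^2 + 6z + 5) / (60)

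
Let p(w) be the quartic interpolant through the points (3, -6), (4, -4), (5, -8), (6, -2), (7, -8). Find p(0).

Evaluate each Lagrange basis at w = 0:
L_0(0) = (-4)·(-5)·(-6)·(-7)/[(-1)·(-2)·(-3)·(-4)] = 35
L_1(0) = (-3)·(-5)·(-6)·(-7)/[(1)·(-1)·(-2)·(-3)] = -105
L_2(0) = (-3)·(-4)·(-6)·(-7)/[(2)·(1)·(-1)·(-2)] = 126
L_3(0) = (-3)·(-4)·(-5)·(-7)/[(3)·(2)·(1)·(-1)] = -70
L_4(0) = (-3)·(-4)·(-5)·(-6)/[(4)·(3)·(2)·(1)] = 15
Sum: (-6)·(35) + (-4)·(-105) + (-8)·(126) + (-2)·(-70) + (-8)·(15) = -778

-778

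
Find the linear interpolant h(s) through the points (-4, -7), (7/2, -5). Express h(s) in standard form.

L_0(s) = (s - 7/2) / [-15/2] = -(2/15)s + 7/15
L_1(s) = (s + 4) / [15/2] = (2/15)s + 8/15
h(s) = (-7)·L_0 + (-5)·L_1
  (-7)·L_0(s) = (14/15)s - 49/15
  (-5)·L_1(s) = -(2/3)s - 8/3
Adding term by term: (4/15)s - 89/15

h(s) = (4/15)s - 89/15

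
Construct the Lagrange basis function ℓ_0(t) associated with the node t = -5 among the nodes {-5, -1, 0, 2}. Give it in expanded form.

ℓ_0(t) = -(1/140)t^3 + (1/140)t^2 + (1/70)t

ℓ_0(t) = (t + 1)t(t - 2) / [(-4)·(-5)·(-7)]
       = (t^3 - t^2 - 2t) / (-140)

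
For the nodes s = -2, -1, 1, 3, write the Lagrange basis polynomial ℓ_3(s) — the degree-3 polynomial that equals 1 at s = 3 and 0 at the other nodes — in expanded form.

ℓ_3(s) = (s + 2)(s + 1)(s - 1) / [(5)·(4)·(2)]
       = (s^3 + 2s^2 - s - 2) / (40)

ℓ_3(s) = (1/40)s^3 + (1/20)s^2 - (1/40)s - 1/20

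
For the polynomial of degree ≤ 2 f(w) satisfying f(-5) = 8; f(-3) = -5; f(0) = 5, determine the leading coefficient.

The leading coefficient equals the top divided difference f[-5,-3,0].
f[-5,-3] = (-5 - 8) / (-3 - (-5)) = -13/2
f[-3,0] = (5 - (-5)) / (0 - (-3)) = 10/3
f[-5,-3,0] = (10/3 - (-13/2)) / (0 - (-5)) = 59/30

59/30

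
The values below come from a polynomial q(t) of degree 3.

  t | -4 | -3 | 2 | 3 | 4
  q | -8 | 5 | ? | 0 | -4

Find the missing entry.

The 4 known values determine q uniquely (degree ≤ 3).
Evaluate each Lagrange basis at t = 2:
L_0(2) = (5)·(-1)·(-2)/[(-1)·(-7)·(-8)] = -5/28
L_1(2) = (6)·(-1)·(-2)/[(1)·(-6)·(-7)] = 2/7
L_2(2) = (6)·(5)·(-2)/[(7)·(6)·(-1)] = 10/7
L_3(2) = (6)·(5)·(-1)/[(8)·(7)·(1)] = -15/28
Sum: (-8)·(-5/28) + 5·(2/7) + 0 + (-4)·(-15/28) = 5

5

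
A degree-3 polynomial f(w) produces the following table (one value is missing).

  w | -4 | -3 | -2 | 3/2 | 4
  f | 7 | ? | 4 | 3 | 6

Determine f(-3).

The 4 known values determine f uniquely (degree ≤ 3).
L_0(-3) = (-1)·(-9/2)·(-7)/[(-2)·(-11/2)·(-8)] = 63/176
L_1(-3) = (1)·(-9/2)·(-7)/[(2)·(-7/2)·(-6)] = 3/4
L_2(-3) = (1)·(-1)·(-7)/[(11/2)·(7/2)·(-5/2)] = -8/55
L_3(-3) = (1)·(-1)·(-9/2)/[(8)·(6)·(5/2)] = 3/80
Sum: 7·(63/176) + 4·(3/4) + 3·(-8/55) + 6·(3/80) = 4659/880

4659/880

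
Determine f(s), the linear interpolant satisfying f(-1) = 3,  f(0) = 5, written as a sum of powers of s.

L_0(s) = s / [-1] = -s
L_1(s) = (s + 1) / [1] = s + 1
f(s) = 3·L_0 + 5·L_1
  3·L_0(s) = -3s
  5·L_1(s) = 5s + 5
Adding term by term: 2s + 5

f(s) = 2s + 5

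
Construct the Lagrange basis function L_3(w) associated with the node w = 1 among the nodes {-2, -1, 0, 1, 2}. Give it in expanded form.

L_3(w) = -(1/6)w^4 - (1/6)w^3 + (2/3)w^2 + (2/3)w

L_3(w) = (w + 2)(w + 1)w(w - 2) / [(3)·(2)·(1)·(-1)]
       = (w^4 + w^3 - 4w^2 - 4w) / (-6)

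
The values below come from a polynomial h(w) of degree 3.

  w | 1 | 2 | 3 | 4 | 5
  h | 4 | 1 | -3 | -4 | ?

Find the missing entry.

2

The 4 known values determine h uniquely (degree ≤ 3).
Evaluate each Lagrange basis at w = 5:
L_0(5) = (3)·(2)·(1)/[(-1)·(-2)·(-3)] = -1
L_1(5) = (4)·(2)·(1)/[(1)·(-1)·(-2)] = 4
L_2(5) = (4)·(3)·(1)/[(2)·(1)·(-1)] = -6
L_3(5) = (4)·(3)·(2)/[(3)·(2)·(1)] = 4
Sum: 4·(-1) + 1·(4) + (-3)·(-6) + (-4)·(4) = 2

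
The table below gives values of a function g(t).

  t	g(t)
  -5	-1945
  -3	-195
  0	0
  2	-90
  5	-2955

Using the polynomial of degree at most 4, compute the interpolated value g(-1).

3

Evaluate each Lagrange basis at t = -1:
L_0(-1) = (2)·(-1)·(-3)·(-6)/[(-2)·(-5)·(-7)·(-10)] = -9/175
L_1(-1) = (4)·(-1)·(-3)·(-6)/[(2)·(-3)·(-5)·(-8)] = 3/10
L_2(-1) = (4)·(2)·(-3)·(-6)/[(5)·(3)·(-2)·(-5)] = 24/25
L_3(-1) = (4)·(2)·(-1)·(-6)/[(7)·(5)·(2)·(-3)] = -8/35
L_4(-1) = (4)·(2)·(-1)·(-3)/[(10)·(8)·(5)·(3)] = 1/50
Sum: (-1945)·(-9/175) + (-195)·(3/10) + 0 + (-90)·(-8/35) + (-2955)·(1/50) = 3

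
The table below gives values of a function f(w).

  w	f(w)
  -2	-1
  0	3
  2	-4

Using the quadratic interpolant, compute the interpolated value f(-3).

-57/8

Evaluate each Lagrange basis at w = -3:
L_0(-3) = (-3)·(-5)/[(-2)·(-4)] = 15/8
L_1(-3) = (-1)·(-5)/[(2)·(-2)] = -5/4
L_2(-3) = (-1)·(-3)/[(4)·(2)] = 3/8
Sum: (-1)·(15/8) + 3·(-5/4) + (-4)·(3/8) = -57/8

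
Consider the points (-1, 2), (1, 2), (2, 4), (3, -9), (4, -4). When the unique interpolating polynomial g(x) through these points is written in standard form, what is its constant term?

L_0(x) = (x - 1)(x - 2)(x - 3)(x - 4) / [120] = (1/120)x^4 - (1/12)x^3 + (7/24)x^2 - (5/12)x + 1/5
L_1(x) = (x + 1)(x - 2)(x - 3)(x - 4) / [-12] = -(1/12)x^4 + (2/3)x^3 - (17/12)x^2 - (1/6)x + 2
L_2(x) = (x + 1)(x - 1)(x - 3)(x - 4) / [6] = (1/6)x^4 - (7/6)x^3 + (11/6)x^2 + (7/6)x - 2
L_3(x) = (x + 1)(x - 1)(x - 2)(x - 4) / [-8] = -(1/8)x^4 + (3/4)x^3 - (7/8)x^2 - (3/4)x + 1
L_4(x) = (x + 1)(x - 1)(x - 2)(x - 3) / [30] = (1/30)x^4 - (1/6)x^3 + (1/6)x^2 + (1/6)x - 1/5
g(x) = 2·L_0 + 2·L_1 + 4·L_2 + (-9)·L_3 + (-4)·L_4
Only the constant term is needed; take it from each L_i and combine:
2·(1/5) + 2·(2) + 4·(-2) + (-9)·(1) + (-4)·(-1/5) = -59/5

-59/5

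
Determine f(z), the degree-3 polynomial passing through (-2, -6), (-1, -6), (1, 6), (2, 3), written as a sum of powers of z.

Build the Lagrange basis polynomials:
L_0(z) = (z + 1)(z - 1)(z - 2) / [-12] = -(1/12)z^3 + (1/6)z^2 + (1/12)z - 1/6
L_1(z) = (z + 2)(z - 1)(z - 2) / [6] = (1/6)z^3 - (1/6)z^2 - (2/3)z + 2/3
L_2(z) = (z + 2)(z + 1)(z - 2) / [-6] = -(1/6)z^3 - (1/6)z^2 + (2/3)z + 2/3
L_3(z) = (z + 2)(z + 1)(z - 1) / [12] = (1/12)z^3 + (1/6)z^2 - (1/12)z - 1/6
f(z) = (-6)·L_0 + (-6)·L_1 + 6·L_2 + 3·L_3
  (-6)·L_0(z) = (1/2)z^3 - z^2 - (1/2)z + 1
  (-6)·L_1(z) = -z^3 + z^2 + 4z - 4
  6·L_2(z) = -z^3 - z^2 + 4z + 4
  3·L_3(z) = (1/4)z^3 + (1/2)z^2 - (1/4)z - 1/2
Adding term by term: -(5/4)z^3 - (1/2)z^2 + (29/4)z + 1/2

f(z) = -(5/4)z^3 - (1/2)z^2 + (29/4)z + 1/2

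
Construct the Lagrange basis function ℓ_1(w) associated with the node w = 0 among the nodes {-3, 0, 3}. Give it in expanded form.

ℓ_1(w) = (w + 3)(w - 3) / [(3)·(-3)]
       = (w^2 - 9) / (-9)

ℓ_1(w) = -(1/9)w^2 + 1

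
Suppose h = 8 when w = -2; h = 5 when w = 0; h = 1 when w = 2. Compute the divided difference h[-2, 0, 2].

-1/8

h[-2,0] = (5 - 8) / (0 - (-2)) = -3/2
h[0,2] = (1 - 5) / (2 - 0) = -2
h[-2,0,2] = (-2 - (-3/2)) / (2 - (-2)) = -1/8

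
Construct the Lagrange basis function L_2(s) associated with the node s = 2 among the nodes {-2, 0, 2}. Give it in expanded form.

L_2(s) = (s + 2)s / [(4)·(2)]
       = (s^2 + 2s) / (8)

L_2(s) = (1/8)s^2 + (1/4)s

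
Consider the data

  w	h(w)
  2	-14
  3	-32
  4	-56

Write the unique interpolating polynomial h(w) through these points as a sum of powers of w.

Newton's divided differences:
h[2,3] = (-32 - (-14)) / (3 - 2) = -18
h[3,4] = (-56 - (-32)) / (4 - 3) = -24
h[2,3,4] = (-24 - (-18)) / (4 - 2) = -3
h(w) = -14 + (-18)·(w - 2) + (-3)·(w - 2)(w - 3)
Expanding: h(w) = -3w^2 - 3w + 4

h(w) = -3w^2 - 3w + 4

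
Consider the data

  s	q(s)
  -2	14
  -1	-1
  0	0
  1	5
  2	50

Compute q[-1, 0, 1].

2

q[-1,0] = (0 - (-1)) / (0 - (-1)) = 1
q[0,1] = (5 - 0) / (1 - 0) = 5
q[-1,0,1] = (5 - 1) / (1 - (-1)) = 2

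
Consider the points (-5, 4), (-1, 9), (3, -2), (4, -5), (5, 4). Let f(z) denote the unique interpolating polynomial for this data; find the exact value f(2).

L_0(2) = (3)·(-1)·(-2)·(-3)/[(-4)·(-8)·(-9)·(-10)] = -1/160
L_1(2) = (7)·(-1)·(-2)·(-3)/[(4)·(-4)·(-5)·(-6)] = 7/80
L_2(2) = (7)·(3)·(-2)·(-3)/[(8)·(4)·(-1)·(-2)] = 63/32
L_3(2) = (7)·(3)·(-1)·(-3)/[(9)·(5)·(1)·(-1)] = -7/5
L_4(2) = (7)·(3)·(-1)·(-2)/[(10)·(6)·(2)·(1)] = 7/20
Sum: 4·(-1/160) + 9·(7/80) + (-2)·(63/32) + (-5)·(-7/5) + 4·(7/20) = 209/40

209/40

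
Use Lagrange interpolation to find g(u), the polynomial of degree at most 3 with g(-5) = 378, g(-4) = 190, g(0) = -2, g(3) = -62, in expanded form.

Build the Lagrange basis polynomials:
L_0(u) = (u + 4)u(u - 3) / [-40] = -(1/40)u^3 - (1/40)u^2 + (3/10)u
L_1(u) = (u + 5)u(u - 3) / [28] = (1/28)u^3 + (1/14)u^2 - (15/28)u
L_2(u) = (u + 5)(u + 4)(u - 3) / [-60] = -(1/60)u^3 - (1/10)u^2 + (7/60)u + 1
L_3(u) = (u + 5)(u + 4)u / [168] = (1/168)u^3 + (3/56)u^2 + (5/42)u
g(u) = 378·L_0 + 190·L_1 + (-2)·L_2 + (-62)·L_3
  378·L_0(u) = -(189/20)u^3 - (189/20)u^2 + (567/5)u
  190·L_1(u) = (95/14)u^3 + (95/7)u^2 - (1425/14)u
  (-2)·L_2(u) = (1/30)u^3 + (1/5)u^2 - (7/30)u - 2
  (-62)·L_3(u) = -(31/84)u^3 - (93/28)u^2 - (155/21)u
Adding term by term: -3u^3 + u^2 + 4u - 2

g(u) = -3u^3 + u^2 + 4u - 2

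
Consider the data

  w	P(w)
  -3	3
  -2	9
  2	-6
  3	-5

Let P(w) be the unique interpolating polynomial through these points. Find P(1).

-11/5

Using Newton's divided-difference form:
P[-3,-2] = (9 - 3) / (-2 - (-3)) = 6
P[-2,2] = (-6 - 9) / (2 - (-2)) = -15/4
P[2,3] = (-5 - (-6)) / (3 - 2) = 1
P[-3,-2,2] = (-15/4 - 6) / (2 - (-3)) = -39/20
P[-2,2,3] = (1 - (-15/4)) / (3 - (-2)) = 19/20
P[-3,-2,2,3] = (19/20 - (-39/20)) / (3 - (-3)) = 29/60
P(1) = 3 + 6·(4) + (-39/20)·(4)·(3) + (29/60)·(4)·(3)·(-1) = -11/5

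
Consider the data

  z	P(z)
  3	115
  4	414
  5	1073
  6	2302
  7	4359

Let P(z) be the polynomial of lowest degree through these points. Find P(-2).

Evaluate each Lagrange basis at z = -2:
L_0(-2) = (-6)·(-7)·(-8)·(-9)/[(-1)·(-2)·(-3)·(-4)] = 126
L_1(-2) = (-5)·(-7)·(-8)·(-9)/[(1)·(-1)·(-2)·(-3)] = -420
L_2(-2) = (-5)·(-6)·(-8)·(-9)/[(2)·(1)·(-1)·(-2)] = 540
L_3(-2) = (-5)·(-6)·(-7)·(-9)/[(3)·(2)·(1)·(-1)] = -315
L_4(-2) = (-5)·(-6)·(-7)·(-8)/[(4)·(3)·(2)·(1)] = 70
Sum: 115·(126) + 414·(-420) + 1073·(540) + 2302·(-315) + 4359·(70) = 30

30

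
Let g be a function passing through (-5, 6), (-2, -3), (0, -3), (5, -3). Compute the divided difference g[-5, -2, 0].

3/5

g[-5,-2] = (-3 - 6) / (-2 - (-5)) = -3
g[-2,0] = (-3 - (-3)) / (0 - (-2)) = 0
g[-5,-2,0] = (0 - (-3)) / (0 - (-5)) = 3/5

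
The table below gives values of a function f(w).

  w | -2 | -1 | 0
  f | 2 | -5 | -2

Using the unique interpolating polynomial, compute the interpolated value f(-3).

Using Newton's divided-difference form:
f[-2,-1] = (-5 - 2) / (-1 - (-2)) = -7
f[-1,0] = (-2 - (-5)) / (0 - (-1)) = 3
f[-2,-1,0] = (3 - (-7)) / (0 - (-2)) = 5
f(-3) = 2 + (-7)·(-1) + 5·(-1)·(-2) = 19

19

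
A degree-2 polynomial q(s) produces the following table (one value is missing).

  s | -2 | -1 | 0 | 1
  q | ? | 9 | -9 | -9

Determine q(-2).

45

The 3 known values determine q uniquely (degree ≤ 2).
Evaluate each Lagrange basis at s = -2:
L_0(-2) = (-2)·(-3)/[(-1)·(-2)] = 3
L_1(-2) = (-1)·(-3)/[(1)·(-1)] = -3
L_2(-2) = (-1)·(-2)/[(2)·(1)] = 1
Sum: 9·(3) + (-9)·(-3) + (-9)·(1) = 45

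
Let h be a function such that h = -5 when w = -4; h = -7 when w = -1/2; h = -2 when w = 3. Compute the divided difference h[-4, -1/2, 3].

h[-4,-1/2] = (-7 - (-5)) / (-1/2 - (-4)) = -4/7
h[-1/2,3] = (-2 - (-7)) / (3 - (-1/2)) = 10/7
h[-4,-1/2,3] = (10/7 - (-4/7)) / (3 - (-4)) = 2/7

2/7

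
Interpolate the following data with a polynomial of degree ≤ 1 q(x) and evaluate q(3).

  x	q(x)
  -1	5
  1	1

Evaluate each Lagrange basis at x = 3:
L_0(3) = (2)/[(-2)] = -1
L_1(3) = (4)/[(2)] = 2
Sum: 5·(-1) + 1·(2) = -3

-3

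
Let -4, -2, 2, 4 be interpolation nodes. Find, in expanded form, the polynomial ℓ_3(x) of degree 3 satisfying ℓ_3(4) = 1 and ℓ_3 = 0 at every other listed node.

ℓ_3(x) = (1/96)x^3 + (1/24)x^2 - (1/24)x - 1/6

ℓ_3(x) = (x + 4)(x + 2)(x - 2) / [(8)·(6)·(2)]
       = (x^3 + 4x^2 - 4x - 16) / (96)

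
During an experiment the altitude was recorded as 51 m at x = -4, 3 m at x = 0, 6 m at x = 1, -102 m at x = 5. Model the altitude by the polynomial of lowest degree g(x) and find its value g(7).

Using Newton's divided-difference form:
g[-4,0] = (3 - 51) / (0 - (-4)) = -12
g[0,1] = (6 - 3) / (1 - 0) = 3
g[1,5] = (-102 - 6) / (5 - 1) = -27
g[-4,0,1] = (3 - (-12)) / (1 - (-4)) = 3
g[0,1,5] = (-27 - 3) / (5 - 0) = -6
g[-4,0,1,5] = (-6 - 3) / (5 - (-4)) = -1
g(7) = 51 + (-12)·(11) + 3·(11)·(7) + (-1)·(11)·(7)·(6) = -312

-312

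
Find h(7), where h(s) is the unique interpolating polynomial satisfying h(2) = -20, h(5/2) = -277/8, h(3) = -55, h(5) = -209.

Evaluate each Lagrange basis at s = 7:
L_0(7) = (9/2)·(4)·(2)/[(-1/2)·(-1)·(-3)] = -24
L_1(7) = (5)·(4)·(2)/[(1/2)·(-1/2)·(-5/2)] = 64
L_2(7) = (5)·(9/2)·(2)/[(1)·(1/2)·(-2)] = -45
L_3(7) = (5)·(9/2)·(4)/[(3)·(5/2)·(2)] = 6
Sum: (-20)·(-24) + (-277/8)·(64) + (-55)·(-45) + (-209)·(6) = -515

-515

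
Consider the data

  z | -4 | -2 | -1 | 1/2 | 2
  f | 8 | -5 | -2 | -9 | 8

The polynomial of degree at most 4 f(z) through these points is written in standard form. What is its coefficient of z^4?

L_0(z) = (z + 2)(z + 1)(z - 1/2)(z - 2) / [162] = (1/162)z^4 + (1/324)z^3 - (1/36)z^2 - (1/81)z + 1/81
L_1(z) = (z + 4)(z + 1)(z - 1/2)(z - 2) / [-20] = -(1/20)z^4 - (1/8)z^3 + (3/8)z^2 + (1/4)z - 1/5
L_2(z) = (z + 4)(z + 2)(z - 1/2)(z - 2) / [27/2] = (2/27)z^4 + (7/27)z^3 - (4/9)z^2 - (28/27)z + 16/27
L_3(z) = (z + 4)(z + 2)(z + 1)(z - 2) / [-405/16] = -(16/405)z^4 - (16/81)z^3 + (64/81)z + 256/405
L_4(z) = (z + 4)(z + 2)(z + 1)(z - 1/2) / [108] = (1/108)z^4 + (13/216)z^3 + (7/72)z^2 + (1/108)z - 1/27
f(z) = 8·L_0 + (-5)·L_1 + (-2)·L_2 + (-9)·L_3 + 8·L_4
Only the coefficient of z^4 is needed; take it from each L_i and combine:
8·(1/162) + (-5)·(-1/20) + (-2)·(2/27) + (-9)·(-16/405) + 8·(1/108) = 941/1620

941/1620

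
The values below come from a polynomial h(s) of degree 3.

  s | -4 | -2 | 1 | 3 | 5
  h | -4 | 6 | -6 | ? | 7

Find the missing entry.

The 4 known values determine h uniquely (degree ≤ 3).
L_0(3) = (5)·(2)·(-2)/[(-2)·(-5)·(-9)] = 2/9
L_1(3) = (7)·(2)·(-2)/[(2)·(-3)·(-7)] = -2/3
L_2(3) = (7)·(5)·(-2)/[(5)·(3)·(-4)] = 7/6
L_3(3) = (7)·(5)·(2)/[(9)·(7)·(4)] = 5/18
Sum: (-4)·(2/9) + 6·(-2/3) + (-6)·(7/6) + 7·(5/18) = -179/18

-179/18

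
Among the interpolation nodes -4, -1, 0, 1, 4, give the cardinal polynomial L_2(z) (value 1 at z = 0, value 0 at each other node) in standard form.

L_2(z) = (z + 4)(z + 1)(z - 1)(z - 4) / [(4)·(1)·(-1)·(-4)]
       = (z^4 - 17z^2 + 16) / (16)

L_2(z) = (1/16)z^4 - (17/16)z^2 + 1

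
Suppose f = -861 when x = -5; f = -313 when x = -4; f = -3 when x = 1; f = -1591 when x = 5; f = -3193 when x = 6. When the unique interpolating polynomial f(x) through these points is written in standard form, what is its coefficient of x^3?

Build the Lagrange basis polynomials:
L_0(x) = (x + 4)(x - 1)(x - 5)(x - 6) / [660] = (1/660)x^4 - (2/165)x^3 - (7/660)x^2 + (67/330)x - 2/11
L_1(x) = (x + 5)(x - 1)(x - 5)(x - 6) / [-450] = -(1/450)x^4 + (7/450)x^3 + (19/450)x^2 - (7/18)x + 1/3
L_2(x) = (x + 5)(x + 4)(x - 5)(x - 6) / [600] = (1/600)x^4 - (1/300)x^3 - (49/600)x^2 + (1/12)x + 1
L_3(x) = (x + 5)(x + 4)(x - 1)(x - 6) / [-360] = -(1/360)x^4 - (1/180)x^3 + (37/360)x^2 + (43/180)x - 1/3
L_4(x) = (x + 5)(x + 4)(x - 1)(x - 5) / [550] = (1/550)x^4 + (3/550)x^3 - (29/550)x^2 - (3/22)x + 2/11
f(x) = (-861)·L_0 + (-313)·L_1 + (-3)·L_2 + (-1591)·L_3 + (-3193)·L_4
Only the coefficient of x^3 is needed; take it from each L_i and combine:
(-861)·(-2/165) + (-313)·(7/450) + (-3)·(-1/300) + (-1591)·(-1/180) + (-3193)·(3/550) = -3

-3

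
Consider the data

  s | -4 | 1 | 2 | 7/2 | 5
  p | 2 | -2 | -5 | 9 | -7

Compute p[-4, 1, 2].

p[-4,1] = (-2 - 2) / (1 - (-4)) = -4/5
p[1,2] = (-5 - (-2)) / (2 - 1) = -3
p[-4,1,2] = (-3 - (-4/5)) / (2 - (-4)) = -11/30

-11/30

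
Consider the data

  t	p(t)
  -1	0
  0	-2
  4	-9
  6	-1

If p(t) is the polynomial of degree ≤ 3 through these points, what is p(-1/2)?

-1941/2240

Using Newton's divided-difference form:
p[-1,0] = (-2 - 0) / (0 - (-1)) = -2
p[0,4] = (-9 - (-2)) / (4 - 0) = -7/4
p[4,6] = (-1 - (-9)) / (6 - 4) = 4
p[-1,0,4] = (-7/4 - (-2)) / (4 - (-1)) = 1/20
p[0,4,6] = (4 - (-7/4)) / (6 - 0) = 23/24
p[-1,0,4,6] = (23/24 - 1/20) / (6 - (-1)) = 109/840
p(-1/2) = 0 + (-2)·(1/2) + (1/20)·(1/2)·(-1/2) + (109/840)·(1/2)·(-1/2)·(-9/2) = -1941/2240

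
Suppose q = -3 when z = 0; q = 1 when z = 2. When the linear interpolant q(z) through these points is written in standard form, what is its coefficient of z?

The leading coefficient equals the top divided difference q[0,2].
q[0,2] = (1 - (-3)) / (2 - 0) = 2

2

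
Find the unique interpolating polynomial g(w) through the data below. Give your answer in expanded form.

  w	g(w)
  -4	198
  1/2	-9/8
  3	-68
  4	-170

L_0(w) = (w - 1/2)(w - 3)(w - 4) / [-252] = -(1/252)w^3 + (5/168)w^2 - (31/504)w + 1/42
L_1(w) = (w + 4)(w - 3)(w - 4) / [315/8] = (8/315)w^3 - (8/105)w^2 - (128/315)w + 128/105
L_2(w) = (w + 4)(w - 1/2)(w - 4) / [-35/2] = -(2/35)w^3 + (1/35)w^2 + (32/35)w - 16/35
L_3(w) = (w + 4)(w - 1/2)(w - 3) / [28] = (1/28)w^3 + (1/56)w^2 - (25/56)w + 3/14
g(w) = 198·L_0 + (-9/8)·L_1 + (-68)·L_2 + (-170)·L_3
  198·L_0(w) = -(11/14)w^3 + (165/28)w^2 - (341/28)w + 33/7
  (-9/8)·L_1(w) = -(1/35)w^3 + (3/35)w^2 + (16/35)w - 48/35
  (-68)·L_2(w) = (136/35)w^3 - (68/35)w^2 - (2176/35)w + 1088/35
  (-170)·L_3(w) = -(85/14)w^3 - (85/28)w^2 + (2125/28)w - 255/7
Adding term by term: -3w^3 + w^2 + 2w - 2

g(w) = -3w^3 + w^2 + 2w - 2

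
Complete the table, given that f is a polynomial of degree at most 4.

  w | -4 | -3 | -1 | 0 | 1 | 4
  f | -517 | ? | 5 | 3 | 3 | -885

-129

The 5 known values determine f uniquely (degree ≤ 4).
Evaluate each Lagrange basis at w = -3:
L_0(-3) = (-2)·(-3)·(-4)·(-7)/[(-3)·(-4)·(-5)·(-8)] = 7/20
L_1(-3) = (1)·(-3)·(-4)·(-7)/[(3)·(-1)·(-2)·(-5)] = 14/5
L_2(-3) = (1)·(-2)·(-4)·(-7)/[(4)·(1)·(-1)·(-4)] = -7/2
L_3(-3) = (1)·(-2)·(-3)·(-7)/[(5)·(2)·(1)·(-3)] = 7/5
L_4(-3) = (1)·(-2)·(-3)·(-4)/[(8)·(5)·(4)·(3)] = -1/20
Sum: (-517)·(7/20) + 5·(14/5) + 3·(-7/2) + 3·(7/5) + (-885)·(-1/20) = -129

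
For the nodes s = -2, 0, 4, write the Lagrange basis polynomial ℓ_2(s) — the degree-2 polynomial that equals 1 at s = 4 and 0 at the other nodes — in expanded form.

ℓ_2(s) = (s + 2)s / [(6)·(4)]
       = (s^2 + 2s) / (24)

ℓ_2(s) = (1/24)s^2 + (1/12)s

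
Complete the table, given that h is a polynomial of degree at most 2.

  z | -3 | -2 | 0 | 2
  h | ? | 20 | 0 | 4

39

The 3 known values determine h uniquely (degree ≤ 2).
L_0(-3) = (-3)·(-5)/[(-2)·(-4)] = 15/8
L_1(-3) = (-1)·(-5)/[(2)·(-2)] = -5/4
L_2(-3) = (-1)·(-3)/[(4)·(2)] = 3/8
Sum: 20·(15/8) + 0 + 4·(3/8) = 39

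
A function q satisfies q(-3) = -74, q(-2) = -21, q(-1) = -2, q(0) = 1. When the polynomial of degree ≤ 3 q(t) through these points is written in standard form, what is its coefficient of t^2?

Build the Lagrange basis polynomials:
L_0(t) = (t + 2)(t + 1)t / [-6] = -(1/6)t^3 - (1/2)t^2 - (1/3)t
L_1(t) = (t + 3)(t + 1)t / [2] = (1/2)t^3 + 2t^2 + (3/2)t
L_2(t) = (t + 3)(t + 2)t / [-2] = -(1/2)t^3 - (5/2)t^2 - 3t
L_3(t) = (t + 3)(t + 2)(t + 1) / [6] = (1/6)t^3 + t^2 + (11/6)t + 1
q(t) = (-74)·L_0 + (-21)·L_1 + (-2)·L_2 + 1·L_3
Only the coefficient of t^2 is needed; take it from each L_i and combine:
(-74)·(-1/2) + (-21)·(2) + (-2)·(-5/2) + 1·(1) = 1

1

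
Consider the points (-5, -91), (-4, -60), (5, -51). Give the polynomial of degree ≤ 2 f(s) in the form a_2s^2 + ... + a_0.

Build the Lagrange basis polynomials:
L_0(s) = (s + 4)(s - 5) / [10] = (1/10)s^2 - (1/10)s - 2
L_1(s) = (s + 5)(s - 5) / [-9] = -(1/9)s^2 + 25/9
L_2(s) = (s + 5)(s + 4) / [90] = (1/90)s^2 + (1/10)s + 2/9
f(s) = (-91)·L_0 + (-60)·L_1 + (-51)·L_2
  (-91)·L_0(s) = -(91/10)s^2 + (91/10)s + 182
  (-60)·L_1(s) = (20/3)s^2 - 500/3
  (-51)·L_2(s) = -(17/30)s^2 - (51/10)s - 34/3
Adding term by term: -3s^2 + 4s + 4

f(s) = -3s^2 + 4s + 4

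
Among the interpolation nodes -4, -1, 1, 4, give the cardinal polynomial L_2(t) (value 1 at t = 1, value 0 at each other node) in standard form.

L_2(t) = -(1/30)t^3 - (1/30)t^2 + (8/15)t + 8/15

L_2(t) = (t + 4)(t + 1)(t - 4) / [(5)·(2)·(-3)]
       = (t^3 + t^2 - 16t - 16) / (-30)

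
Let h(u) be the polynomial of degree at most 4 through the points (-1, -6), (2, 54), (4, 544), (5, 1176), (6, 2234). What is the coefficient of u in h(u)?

Build the Lagrange basis polynomials:
L_0(u) = (u - 2)(u - 4)(u - 5)(u - 6) / [630] = (1/630)u^4 - (17/630)u^3 + (52/315)u^2 - (134/315)u + 8/21
L_1(u) = (u + 1)(u - 4)(u - 5)(u - 6) / [-72] = -(1/72)u^4 + (7/36)u^3 - (59/72)u^2 + (23/36)u + 5/3
L_2(u) = (u + 1)(u - 2)(u - 5)(u - 6) / [20] = (1/20)u^4 - (3/5)u^3 + (39/20)u^2 - (2/5)u - 3
L_3(u) = (u + 1)(u - 2)(u - 4)(u - 6) / [-18] = -(1/18)u^4 + (11/18)u^3 - (16/9)u^2 + (2/9)u + 8/3
L_4(u) = (u + 1)(u - 2)(u - 4)(u - 5) / [56] = (1/56)u^4 - (5/28)u^3 + (27/56)u^2 - (1/28)u - 5/7
h(u) = (-6)·L_0 + 54·L_1 + 544·L_2 + 1176·L_3 + 2234·L_4
Only the coefficient of u is needed; take it from each L_i and combine:
(-6)·(-134/315) + 54·(23/36) + 544·(-2/5) + 1176·(2/9) + 2234·(-1/28) = 1

1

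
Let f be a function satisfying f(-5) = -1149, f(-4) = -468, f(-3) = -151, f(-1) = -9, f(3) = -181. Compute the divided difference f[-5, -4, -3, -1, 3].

-2

f[-5,-4] = (-468 - (-1149)) / (-4 - (-5)) = 681
f[-4,-3] = (-151 - (-468)) / (-3 - (-4)) = 317
f[-3,-1] = (-9 - (-151)) / (-1 - (-3)) = 71
f[-1,3] = (-181 - (-9)) / (3 - (-1)) = -43
f[-5,-4,-3] = (317 - 681) / (-3 - (-5)) = -182
f[-4,-3,-1] = (71 - 317) / (-1 - (-4)) = -82
f[-3,-1,3] = (-43 - 71) / (3 - (-3)) = -19
f[-5,-4,-3,-1] = (-82 - (-182)) / (-1 - (-5)) = 25
f[-4,-3,-1,3] = (-19 - (-82)) / (3 - (-4)) = 9
f[-5,-4,-3,-1,3] = (9 - 25) / (3 - (-5)) = -2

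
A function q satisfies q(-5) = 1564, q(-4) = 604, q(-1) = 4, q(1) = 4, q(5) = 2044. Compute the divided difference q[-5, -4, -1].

190

q[-5,-4] = (604 - 1564) / (-4 - (-5)) = -960
q[-4,-1] = (4 - 604) / (-1 - (-4)) = -200
q[-5,-4,-1] = (-200 - (-960)) / (-1 - (-5)) = 190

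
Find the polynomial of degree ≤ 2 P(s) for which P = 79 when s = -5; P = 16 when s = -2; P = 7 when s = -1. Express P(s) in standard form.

Newton's divided differences:
P[-5,-2] = (16 - 79) / (-2 - (-5)) = -21
P[-2,-1] = (7 - 16) / (-1 - (-2)) = -9
P[-5,-2,-1] = (-9 - (-21)) / (-1 - (-5)) = 3
P(s) = 79 + (-21)·(s + 5) + 3·(s + 5)(s + 2)
Expanding: P(s) = 3s^2 + 4

P(s) = 3s^2 + 4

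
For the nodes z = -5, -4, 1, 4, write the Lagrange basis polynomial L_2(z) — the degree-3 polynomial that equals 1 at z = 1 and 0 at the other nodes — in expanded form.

L_2(z) = -(1/90)z^3 - (1/18)z^2 + (8/45)z + 8/9

L_2(z) = (z + 5)(z + 4)(z - 4) / [(6)·(5)·(-3)]
       = (z^3 + 5z^2 - 16z - 80) / (-90)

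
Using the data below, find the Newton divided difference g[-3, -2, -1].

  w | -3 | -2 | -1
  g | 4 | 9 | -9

g[-3,-2] = (9 - 4) / (-2 - (-3)) = 5
g[-2,-1] = (-9 - 9) / (-1 - (-2)) = -18
g[-3,-2,-1] = (-18 - 5) / (-1 - (-3)) = -23/2

-23/2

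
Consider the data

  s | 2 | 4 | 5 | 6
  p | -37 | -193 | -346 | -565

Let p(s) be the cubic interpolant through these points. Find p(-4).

Using Newton's divided-difference form:
p[2,4] = (-193 - (-37)) / (4 - 2) = -78
p[4,5] = (-346 - (-193)) / (5 - 4) = -153
p[5,6] = (-565 - (-346)) / (6 - 5) = -219
p[2,4,5] = (-153 - (-78)) / (5 - 2) = -25
p[4,5,6] = (-219 - (-153)) / (6 - 4) = -33
p[2,4,5,6] = (-33 - (-25)) / (6 - 2) = -2
p(-4) = -37 + (-78)·(-6) + (-25)·(-6)·(-8) + (-2)·(-6)·(-8)·(-9) = 95

95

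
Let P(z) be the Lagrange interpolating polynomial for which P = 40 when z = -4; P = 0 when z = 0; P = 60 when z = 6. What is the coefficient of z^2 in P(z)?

2

Build the Lagrange basis polynomials:
L_0(z) = z(z - 6) / [40] = (1/40)z^2 - (3/20)z
L_1(z) = (z + 4)(z - 6) / [-24] = -(1/24)z^2 + (1/12)z + 1
L_2(z) = (z + 4)z / [60] = (1/60)z^2 + (1/15)z
P(z) = 40·L_0 + 0·L_1 + 60·L_2
Only the coefficient of z^2 is needed; take it from each L_i and combine:
40·(1/40) + 0·(-1/24) + 60·(1/60) = 2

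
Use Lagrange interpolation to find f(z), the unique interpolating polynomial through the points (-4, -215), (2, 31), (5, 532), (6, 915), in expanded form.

L_0(z) = (z - 2)(z - 5)(z - 6) / [-540] = -(1/540)z^3 + (13/540)z^2 - (13/135)z + 1/9
L_1(z) = (z + 4)(z - 5)(z - 6) / [72] = (1/72)z^3 - (7/72)z^2 - (7/36)z + 5/3
L_2(z) = (z + 4)(z - 2)(z - 6) / [-27] = -(1/27)z^3 + (4/27)z^2 + (20/27)z - 16/9
L_3(z) = (z + 4)(z - 2)(z - 5) / [40] = (1/40)z^3 - (3/40)z^2 - (9/20)z + 1
f(z) = (-215)·L_0 + 31·L_1 + 532·L_2 + 915·L_3
  (-215)·L_0(z) = (43/108)z^3 - (559/108)z^2 + (559/27)z - 215/9
  31·L_1(z) = (31/72)z^3 - (217/72)z^2 - (217/36)z + 155/3
  532·L_2(z) = -(532/27)z^3 + (2128/27)z^2 + (10640/27)z - 8512/9
  915·L_3(z) = (183/8)z^3 - (549/8)z^2 - (1647/4)z + 915
Adding term by term: 4z^3 + 2z^2 - 3z - 3

f(z) = 4z^3 + 2z^2 - 3z - 3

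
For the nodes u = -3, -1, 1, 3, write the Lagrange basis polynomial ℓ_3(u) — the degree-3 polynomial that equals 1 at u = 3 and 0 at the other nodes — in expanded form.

ℓ_3(u) = (1/48)u^3 + (1/16)u^2 - (1/48)u - 1/16

ℓ_3(u) = (u + 3)(u + 1)(u - 1) / [(6)·(4)·(2)]
       = (u^3 + 3u^2 - u - 3) / (48)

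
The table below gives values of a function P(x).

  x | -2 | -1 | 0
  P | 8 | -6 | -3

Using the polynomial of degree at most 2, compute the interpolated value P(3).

Evaluate each Lagrange basis at x = 3:
L_0(3) = (4)·(3)/[(-1)·(-2)] = 6
L_1(3) = (5)·(3)/[(1)·(-1)] = -15
L_2(3) = (5)·(4)/[(2)·(1)] = 10
Sum: 8·(6) + (-6)·(-15) + (-3)·(10) = 108

108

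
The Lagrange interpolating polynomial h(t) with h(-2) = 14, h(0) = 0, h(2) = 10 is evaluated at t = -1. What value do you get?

4

Evaluate each Lagrange basis at t = -1:
L_0(-1) = (-1)·(-3)/[(-2)·(-4)] = 3/8
L_1(-1) = (1)·(-3)/[(2)·(-2)] = 3/4
L_2(-1) = (1)·(-1)/[(4)·(2)] = -1/8
Sum: 14·(3/8) + 0 + 10·(-1/8) = 4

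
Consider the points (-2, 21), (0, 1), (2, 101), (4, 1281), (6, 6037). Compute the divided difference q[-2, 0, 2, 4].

q[-2,0] = (1 - 21) / (0 - (-2)) = -10
q[0,2] = (101 - 1) / (2 - 0) = 50
q[2,4] = (1281 - 101) / (4 - 2) = 590
q[-2,0,2] = (50 - (-10)) / (2 - (-2)) = 15
q[0,2,4] = (590 - 50) / (4 - 0) = 135
q[-2,0,2,4] = (135 - 15) / (4 - (-2)) = 20

20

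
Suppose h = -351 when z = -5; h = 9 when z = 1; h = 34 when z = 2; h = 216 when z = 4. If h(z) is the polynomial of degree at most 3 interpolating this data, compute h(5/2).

Using Newton's divided-difference form:
h[-5,1] = (9 - (-351)) / (1 - (-5)) = 60
h[1,2] = (34 - 9) / (2 - 1) = 25
h[2,4] = (216 - 34) / (4 - 2) = 91
h[-5,1,2] = (25 - 60) / (2 - (-5)) = -5
h[1,2,4] = (91 - 25) / (4 - 1) = 22
h[-5,1,2,4] = (22 - (-5)) / (4 - (-5)) = 3
h(5/2) = -351 + 60·(15/2) + (-5)·(15/2)·(3/2) + 3·(15/2)·(3/2)·(1/2) = 477/8

477/8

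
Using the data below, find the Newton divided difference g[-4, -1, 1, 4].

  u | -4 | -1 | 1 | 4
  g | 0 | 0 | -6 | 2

g[-4,-1] = (0 - 0) / (-1 - (-4)) = 0
g[-1,1] = (-6 - 0) / (1 - (-1)) = -3
g[1,4] = (2 - (-6)) / (4 - 1) = 8/3
g[-4,-1,1] = (-3 - 0) / (1 - (-4)) = -3/5
g[-1,1,4] = (8/3 - (-3)) / (4 - (-1)) = 17/15
g[-4,-1,1,4] = (17/15 - (-3/5)) / (4 - (-4)) = 13/60

13/60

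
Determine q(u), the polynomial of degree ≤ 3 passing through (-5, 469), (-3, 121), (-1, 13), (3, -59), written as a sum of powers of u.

q(u) = -3u^3 + 3u^2 - 3u + 4

L_0(u) = (u + 3)(u + 1)(u - 3) / [-64] = -(1/64)u^3 - (1/64)u^2 + (9/64)u + 9/64
L_1(u) = (u + 5)(u + 1)(u - 3) / [24] = (1/24)u^3 + (1/8)u^2 - (13/24)u - 5/8
L_2(u) = (u + 5)(u + 3)(u - 3) / [-32] = -(1/32)u^3 - (5/32)u^2 + (9/32)u + 45/32
L_3(u) = (u + 5)(u + 3)(u + 1) / [192] = (1/192)u^3 + (3/64)u^2 + (23/192)u + 5/64
q(u) = 469·L_0 + 121·L_1 + 13·L_2 + (-59)·L_3
  469·L_0(u) = -(469/64)u^3 - (469/64)u^2 + (4221/64)u + 4221/64
  121·L_1(u) = (121/24)u^3 + (121/8)u^2 - (1573/24)u - 605/8
  13·L_2(u) = -(13/32)u^3 - (65/32)u^2 + (117/32)u + 585/32
  (-59)·L_3(u) = -(59/192)u^3 - (177/64)u^2 - (1357/192)u - 295/64
Adding term by term: -3u^3 + 3u^2 - 3u + 4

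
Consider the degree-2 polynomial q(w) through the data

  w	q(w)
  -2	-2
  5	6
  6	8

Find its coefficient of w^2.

3/28

The leading coefficient equals the top divided difference q[-2,5,6].
q[-2,5] = (6 - (-2)) / (5 - (-2)) = 8/7
q[5,6] = (8 - 6) / (6 - 5) = 2
q[-2,5,6] = (2 - 8/7) / (6 - (-2)) = 3/28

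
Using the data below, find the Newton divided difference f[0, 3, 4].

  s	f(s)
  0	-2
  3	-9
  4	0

f[0,3] = (-9 - (-2)) / (3 - 0) = -7/3
f[3,4] = (0 - (-9)) / (4 - 3) = 9
f[0,3,4] = (9 - (-7/3)) / (4 - 0) = 17/6

17/6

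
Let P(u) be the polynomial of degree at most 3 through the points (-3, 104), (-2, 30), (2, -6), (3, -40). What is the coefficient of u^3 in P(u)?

L_0(u) = (u + 2)(u - 2)(u - 3) / [-30] = -(1/30)u^3 + (1/10)u^2 + (2/15)u - 2/5
L_1(u) = (u + 3)(u - 2)(u - 3) / [20] = (1/20)u^3 - (1/10)u^2 - (9/20)u + 9/10
L_2(u) = (u + 3)(u + 2)(u - 3) / [-20] = -(1/20)u^3 - (1/10)u^2 + (9/20)u + 9/10
L_3(u) = (u + 3)(u + 2)(u - 2) / [30] = (1/30)u^3 + (1/10)u^2 - (2/15)u - 2/5
P(u) = 104·L_0 + 30·L_1 + (-6)·L_2 + (-40)·L_3
Only the coefficient of u^3 is needed; take it from each L_i and combine:
104·(-1/30) + 30·(1/20) + (-6)·(-1/20) + (-40)·(1/30) = -3

-3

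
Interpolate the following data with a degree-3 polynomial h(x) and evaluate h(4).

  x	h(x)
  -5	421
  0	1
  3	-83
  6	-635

-191

L_0(4) = (4)·(1)·(-2)/[(-5)·(-8)·(-11)] = 1/55
L_1(4) = (9)·(1)·(-2)/[(5)·(-3)·(-6)] = -1/5
L_2(4) = (9)·(4)·(-2)/[(8)·(3)·(-3)] = 1
L_3(4) = (9)·(4)·(1)/[(11)·(6)·(3)] = 2/11
Sum: 421·(1/55) + 1·(-1/5) + (-83)·(1) + (-635)·(2/11) = -191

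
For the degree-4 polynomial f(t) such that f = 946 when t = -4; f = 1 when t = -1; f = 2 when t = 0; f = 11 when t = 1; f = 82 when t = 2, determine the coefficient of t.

L_0(t) = (t + 1)t(t - 1)(t - 2) / [360] = (1/360)t^4 - (1/180)t^3 - (1/360)t^2 + (1/180)t
L_1(t) = (t + 4)t(t - 1)(t - 2) / [-18] = -(1/18)t^4 - (1/18)t^3 + (5/9)t^2 - (4/9)t
L_2(t) = (t + 4)(t + 1)(t - 1)(t - 2) / [8] = (1/8)t^4 + (1/4)t^3 - (9/8)t^2 - (1/4)t + 1
L_3(t) = (t + 4)(t + 1)t(t - 2) / [-10] = -(1/10)t^4 - (3/10)t^3 + (3/5)t^2 + (4/5)t
L_4(t) = (t + 4)(t + 1)t(t - 1) / [36] = (1/36)t^4 + (1/9)t^3 - (1/36)t^2 - (1/9)t
f(t) = 946·L_0 + 1·L_1 + 2·L_2 + 11·L_3 + 82·L_4
Only the coefficient of t is needed; take it from each L_i and combine:
946·(1/180) + 1·(-4/9) + 2·(-1/4) + 11·(4/5) + 82·(-1/9) = 4

4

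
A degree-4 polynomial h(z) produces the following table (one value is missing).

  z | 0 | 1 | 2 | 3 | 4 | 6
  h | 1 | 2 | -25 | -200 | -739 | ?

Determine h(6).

The 5 known values determine h uniquely (degree ≤ 4).
Evaluate each Lagrange basis at z = 6:
L_0(6) = (5)·(4)·(3)·(2)/[(-1)·(-2)·(-3)·(-4)] = 5
L_1(6) = (6)·(4)·(3)·(2)/[(1)·(-1)·(-2)·(-3)] = -24
L_2(6) = (6)·(5)·(3)·(2)/[(2)·(1)·(-1)·(-2)] = 45
L_3(6) = (6)·(5)·(4)·(2)/[(3)·(2)·(1)·(-1)] = -40
L_4(6) = (6)·(5)·(4)·(3)/[(4)·(3)·(2)·(1)] = 15
Sum: 1·(5) + 2·(-24) + (-25)·(45) + (-200)·(-40) + (-739)·(15) = -4253

-4253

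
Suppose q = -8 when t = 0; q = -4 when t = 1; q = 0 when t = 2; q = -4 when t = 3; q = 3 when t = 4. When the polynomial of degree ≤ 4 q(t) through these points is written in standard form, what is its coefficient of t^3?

Build the Lagrange basis polynomials:
L_0(t) = (t - 1)(t - 2)(t - 3)(t - 4) / [24] = (1/24)t^4 - (5/12)t^3 + (35/24)t^2 - (25/12)t + 1
L_1(t) = t(t - 2)(t - 3)(t - 4) / [-6] = -(1/6)t^4 + (3/2)t^3 - (13/3)t^2 + 4t
L_2(t) = t(t - 1)(t - 3)(t - 4) / [4] = (1/4)t^4 - 2t^3 + (19/4)t^2 - 3t
L_3(t) = t(t - 1)(t - 2)(t - 4) / [-6] = -(1/6)t^4 + (7/6)t^3 - (7/3)t^2 + (4/3)t
L_4(t) = t(t - 1)(t - 2)(t - 3) / [24] = (1/24)t^4 - (1/4)t^3 + (11/24)t^2 - (1/4)t
q(t) = (-8)·L_0 + (-4)·L_1 + 0·L_2 + (-4)·L_3 + 3·L_4
Only the coefficient of t^3 is needed; take it from each L_i and combine:
(-8)·(-5/12) + (-4)·(3/2) + 0·(-2) + (-4)·(7/6) + 3·(-1/4) = -97/12

-97/12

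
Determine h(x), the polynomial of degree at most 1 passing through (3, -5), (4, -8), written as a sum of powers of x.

Build the Lagrange basis polynomials:
L_0(x) = (x - 4) / [-1] = -x + 4
L_1(x) = (x - 3) / [1] = x - 3
h(x) = (-5)·L_0 + (-8)·L_1
  (-5)·L_0(x) = 5x - 20
  (-8)·L_1(x) = -8x + 24
Adding term by term: -3x + 4

h(x) = -3x + 4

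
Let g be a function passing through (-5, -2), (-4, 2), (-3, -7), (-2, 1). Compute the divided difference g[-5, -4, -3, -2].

5

g[-5,-4] = (2 - (-2)) / (-4 - (-5)) = 4
g[-4,-3] = (-7 - 2) / (-3 - (-4)) = -9
g[-3,-2] = (1 - (-7)) / (-2 - (-3)) = 8
g[-5,-4,-3] = (-9 - 4) / (-3 - (-5)) = -13/2
g[-4,-3,-2] = (8 - (-9)) / (-2 - (-4)) = 17/2
g[-5,-4,-3,-2] = (17/2 - (-13/2)) / (-2 - (-5)) = 5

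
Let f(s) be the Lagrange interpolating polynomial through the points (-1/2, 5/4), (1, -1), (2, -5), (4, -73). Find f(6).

-301

Evaluate each Lagrange basis at s = 6:
L_0(6) = (5)·(4)·(2)/[(-3/2)·(-5/2)·(-9/2)] = -64/27
L_1(6) = (13/2)·(4)·(2)/[(3/2)·(-1)·(-3)] = 104/9
L_2(6) = (13/2)·(5)·(2)/[(5/2)·(1)·(-2)] = -13
L_3(6) = (13/2)·(5)·(4)/[(9/2)·(3)·(2)] = 130/27
Sum: 5/4·(-64/27) + (-1)·(104/9) + (-5)·(-13) + (-73)·(130/27) = -301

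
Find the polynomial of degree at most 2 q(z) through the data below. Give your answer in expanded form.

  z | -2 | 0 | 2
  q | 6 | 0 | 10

L_0(z) = z(z - 2) / [8] = (1/8)z^2 - (1/4)z
L_1(z) = (z + 2)(z - 2) / [-4] = -(1/4)z^2 + 1
L_2(z) = (z + 2)z / [8] = (1/8)z^2 + (1/4)z
q(z) = 6·L_0 + 0·L_1 + 10·L_2
  6·L_0(z) = (3/4)z^2 - (3/2)z
  0·L_1(z) = 0
  10·L_2(z) = (5/4)z^2 + (5/2)z
Adding term by term: 2z^2 + z

q(z) = 2z^2 + z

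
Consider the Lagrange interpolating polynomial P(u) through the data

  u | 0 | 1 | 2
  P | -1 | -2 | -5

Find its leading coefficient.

-1

The leading coefficient equals the top divided difference P[0,1,2].
P[0,1] = (-2 - (-1)) / (1 - 0) = -1
P[1,2] = (-5 - (-2)) / (2 - 1) = -3
P[0,1,2] = (-3 - (-1)) / (2 - 0) = -1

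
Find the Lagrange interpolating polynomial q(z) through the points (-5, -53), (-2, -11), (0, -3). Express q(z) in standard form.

q(z) = -2z^2 - 3

Build the Lagrange basis polynomials:
L_0(z) = (z + 2)z / [15] = (1/15)z^2 + (2/15)z
L_1(z) = (z + 5)z / [-6] = -(1/6)z^2 - (5/6)z
L_2(z) = (z + 5)(z + 2) / [10] = (1/10)z^2 + (7/10)z + 1
q(z) = (-53)·L_0 + (-11)·L_1 + (-3)·L_2
  (-53)·L_0(z) = -(53/15)z^2 - (106/15)z
  (-11)·L_1(z) = (11/6)z^2 + (55/6)z
  (-3)·L_2(z) = -(3/10)z^2 - (21/10)z - 3
Adding term by term: -2z^2 - 3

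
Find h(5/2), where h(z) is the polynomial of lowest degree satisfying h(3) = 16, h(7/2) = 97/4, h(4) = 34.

37/4

Evaluate each Lagrange basis at z = 5/2:
L_0(5/2) = (-1)·(-3/2)/[(-1/2)·(-1)] = 3
L_1(5/2) = (-1/2)·(-3/2)/[(1/2)·(-1/2)] = -3
L_2(5/2) = (-1/2)·(-1)/[(1)·(1/2)] = 1
Sum: 16·(3) + 97/4·(-3) + 34·(1) = 37/4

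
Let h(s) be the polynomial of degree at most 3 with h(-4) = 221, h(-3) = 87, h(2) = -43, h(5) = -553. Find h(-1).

Evaluate each Lagrange basis at s = -1:
L_0(-1) = (2)·(-3)·(-6)/[(-1)·(-6)·(-9)] = -2/3
L_1(-1) = (3)·(-3)·(-6)/[(1)·(-5)·(-8)] = 27/20
L_2(-1) = (3)·(2)·(-6)/[(6)·(5)·(-3)] = 2/5
L_3(-1) = (3)·(2)·(-3)/[(9)·(8)·(3)] = -1/12
Sum: 221·(-2/3) + 87·(27/20) + (-43)·(2/5) + (-553)·(-1/12) = -1

-1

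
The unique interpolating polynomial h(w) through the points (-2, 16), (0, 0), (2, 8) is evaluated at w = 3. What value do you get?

L_0(3) = (3)·(1)/[(-2)·(-4)] = 3/8
L_1(3) = (5)·(1)/[(2)·(-2)] = -5/4
L_2(3) = (5)·(3)/[(4)·(2)] = 15/8
Sum: 16·(3/8) + 0 + 8·(15/8) = 21

21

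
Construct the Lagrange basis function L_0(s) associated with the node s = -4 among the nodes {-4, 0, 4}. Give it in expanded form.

L_0(s) = s(s - 4) / [(-4)·(-8)]
       = (s^2 - 4s) / (32)

L_0(s) = (1/32)s^2 - (1/8)s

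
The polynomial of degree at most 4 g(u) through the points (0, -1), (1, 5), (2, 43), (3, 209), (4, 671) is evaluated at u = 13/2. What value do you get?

77971/16

L_0(13/2) = (11/2)·(9/2)·(7/2)·(5/2)/[(-1)·(-2)·(-3)·(-4)] = 1155/128
L_1(13/2) = (13/2)·(9/2)·(7/2)·(5/2)/[(1)·(-1)·(-2)·(-3)] = -1365/32
L_2(13/2) = (13/2)·(11/2)·(7/2)·(5/2)/[(2)·(1)·(-1)·(-2)] = 5005/64
L_3(13/2) = (13/2)·(11/2)·(9/2)·(5/2)/[(3)·(2)·(1)·(-1)] = -2145/32
L_4(13/2) = (13/2)·(11/2)·(9/2)·(7/2)/[(4)·(3)·(2)·(1)] = 3003/128
Sum: (-1)·(1155/128) + 5·(-1365/32) + 43·(5005/64) + 209·(-2145/32) + 671·(3003/128) = 77971/16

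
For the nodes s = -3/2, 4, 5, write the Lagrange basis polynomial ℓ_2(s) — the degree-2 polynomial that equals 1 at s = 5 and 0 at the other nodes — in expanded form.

ℓ_2(s) = (s + 3/2)(s - 4) / [(13/2)·(1)]
       = (s^2 - (5/2)s - 6) / (13/2)

ℓ_2(s) = (2/13)s^2 - (5/13)s - 12/13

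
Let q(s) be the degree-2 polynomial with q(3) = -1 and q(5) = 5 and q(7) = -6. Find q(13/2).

L_0(13/2) = (3/2)·(-1/2)/[(-2)·(-4)] = -3/32
L_1(13/2) = (7/2)·(-1/2)/[(2)·(-2)] = 7/16
L_2(13/2) = (7/2)·(3/2)/[(4)·(2)] = 21/32
Sum: (-1)·(-3/32) + 5·(7/16) + (-6)·(21/32) = -53/32

-53/32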